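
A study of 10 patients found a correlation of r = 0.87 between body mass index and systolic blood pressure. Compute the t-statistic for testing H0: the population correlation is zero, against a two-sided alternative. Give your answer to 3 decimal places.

4.991

1 − r² = 1 − 0.7569 = 0.2431;  √(1−r²) = 0.493052
√(n−2) = √8 = 2.828427
t = r·√(n−2)/√(1−r²) = 0.87 · 2.828427 / 0.493052 = 4.991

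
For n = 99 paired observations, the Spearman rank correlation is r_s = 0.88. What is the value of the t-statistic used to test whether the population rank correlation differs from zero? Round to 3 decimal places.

18.247

1 − r_s² = 1 − 0.7744 = 0.2256;  √(1−r_s²) = 0.474974
√(n−2) = √97 = 9.848858
t = r_s·√(n−2)/√(1−r_s²) = 0.88 · 9.848858 / 0.474974 = 18.247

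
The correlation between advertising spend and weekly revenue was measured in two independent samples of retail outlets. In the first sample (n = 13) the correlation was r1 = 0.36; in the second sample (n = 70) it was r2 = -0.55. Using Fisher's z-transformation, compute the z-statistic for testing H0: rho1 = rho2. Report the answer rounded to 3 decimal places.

2.936

z1 = atanh(0.36) = 0.376886,  z2 = atanh(-0.55) = -0.618381
SE = √(1/(n1−3) + 1/(n2−3)) = √(1/10 + 1/67) = √(0.1000000 + 0.0149254) = √0.1149254 = 0.339006
z = (z1 − z2)/SE = (0.376886 − (-0.618381)) / 0.339006 = 0.995267 / 0.339006 = 2.936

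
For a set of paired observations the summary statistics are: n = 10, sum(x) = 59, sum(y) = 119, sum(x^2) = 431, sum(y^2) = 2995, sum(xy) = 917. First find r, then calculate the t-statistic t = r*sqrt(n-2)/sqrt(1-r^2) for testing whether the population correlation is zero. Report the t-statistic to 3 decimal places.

Numerator: nΣxy − (Σx)(Σy) = 10·917 − (59)(119) = 2149
Denominator: √[(nΣx²−(Σx)²)(nΣy²−(Σy)²)]
  nΣx²−(Σx)² = 10·431 − 3481 = 829;  nΣy²−(Σy)² = 10·2995 − 14161 = 15789
  √(829·15789) = √13089081 = 3617.8835
r = 2149 / 3617.8835 = 0.5940
t = r·√(n−2)/√(1−r²) = 0.5940·√8 / √(1−0.352836) = 1.680086 / 0.804465 = 2.088

2.088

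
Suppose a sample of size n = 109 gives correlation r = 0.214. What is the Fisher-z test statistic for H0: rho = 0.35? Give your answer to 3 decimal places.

-1.525

z_r = atanh(0.214) = 0.217360,  z_0 = atanh(0.35) = 0.365444
SE = 1/√(n−3) = 1/√106 = 0.097129
z = (z_r − z_0)/SE = (0.217360 − 0.365444) / 0.097129 = -0.148084 / 0.097129 = -1.525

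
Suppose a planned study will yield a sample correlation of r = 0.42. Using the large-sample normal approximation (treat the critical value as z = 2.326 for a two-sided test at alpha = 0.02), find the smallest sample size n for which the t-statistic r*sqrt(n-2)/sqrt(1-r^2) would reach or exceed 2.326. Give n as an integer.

28

Need r·√(n−2)/√(1−r²) ≥ 2.326
√(n−2) ≥ 2.326·√(1−0.1764) / 0.42 = 2.326·0.907524 / 0.42 = 5.0260
n−2 ≥ 25.2607  ⇒  n ≥ 27.2607
Smallest integer n = 28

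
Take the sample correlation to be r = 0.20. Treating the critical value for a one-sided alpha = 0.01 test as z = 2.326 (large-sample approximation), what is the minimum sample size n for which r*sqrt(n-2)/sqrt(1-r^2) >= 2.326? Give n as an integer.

Need r·√(n−2)/√(1−r²) ≥ 2.326
√(n−2) ≥ 2.326·√(1−0.0400) / 0.20 = 2.326·0.979796 / 0.20 = 11.3950
n−2 ≥ 129.8460  ⇒  n ≥ 131.8460
Smallest integer n = 132

132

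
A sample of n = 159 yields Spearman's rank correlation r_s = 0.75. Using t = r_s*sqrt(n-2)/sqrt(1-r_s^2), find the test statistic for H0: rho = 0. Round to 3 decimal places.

14.208

1 − r_s² = 1 − 0.5625 = 0.4375;  √(1−r_s²) = 0.661438
√(n−2) = √157 = 12.529964
t = r_s·√(n−2)/√(1−r_s²) = 0.75 · 12.529964 / 0.661438 = 14.208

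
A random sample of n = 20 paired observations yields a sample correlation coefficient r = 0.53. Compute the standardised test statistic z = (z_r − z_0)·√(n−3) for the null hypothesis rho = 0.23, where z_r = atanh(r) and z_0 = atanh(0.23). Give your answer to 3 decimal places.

1.468

z_r = atanh(0.53) = 0.590145,  z_0 = atanh(0.23) = 0.234189
SE = 1/√(n−3) = 1/√17 = 0.242536
z = (z_r − z_0)/SE = (0.590145 − 0.234189) / 0.242536 = 0.355956 / 0.242536 = 1.468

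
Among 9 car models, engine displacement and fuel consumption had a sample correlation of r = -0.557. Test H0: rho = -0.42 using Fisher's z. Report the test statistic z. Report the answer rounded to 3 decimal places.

z_r = atanh(-0.557) = -0.628473,  z_0 = atanh(-0.42) = -0.447692
SE = 1/√(n−3) = 1/√6 = 0.408248
z = (z_r − z_0)/SE = (-0.628473 − (-0.447692)) / 0.408248 = -0.180781 / 0.408248 = -0.443

-0.443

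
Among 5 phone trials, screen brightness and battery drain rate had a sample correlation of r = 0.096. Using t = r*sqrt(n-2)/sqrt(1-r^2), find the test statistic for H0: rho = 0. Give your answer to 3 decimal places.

0.167

1 − r² = 1 − 0.009216 = 0.990784;  √(1−r²) = 0.995381
√(n−2) = √3 = 1.732051
t = r·√(n−2)/√(1−r²) = 0.096 · 1.732051 / 0.995381 = 0.167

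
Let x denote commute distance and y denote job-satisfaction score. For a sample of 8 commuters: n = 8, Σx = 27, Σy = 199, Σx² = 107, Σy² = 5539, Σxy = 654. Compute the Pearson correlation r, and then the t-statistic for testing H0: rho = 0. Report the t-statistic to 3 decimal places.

Numerator: nΣxy − (Σx)(Σy) = 8·654 − (27)(199) = -141
Denominator: √[(nΣx²−(Σx)²)(nΣy²−(Σy)²)]
  nΣx²−(Σx)² = 8·107 − 729 = 127;  nΣy²−(Σy)² = 8·5539 − 39601 = 4711
  √(127·4711) = √598297 = 773.4966
r = -141 / 773.4966 = -0.1823
t = r·√(n−2)/√(1−r²) = -0.1823·√6 / √(1−0.033233) = -0.446542 / 0.983243 = -0.454

-0.454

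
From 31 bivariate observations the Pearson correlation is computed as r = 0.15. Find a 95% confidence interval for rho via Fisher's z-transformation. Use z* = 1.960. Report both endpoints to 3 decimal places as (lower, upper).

z_r = atanh(0.15) = 0.151140;  SE = 1/√(n−3) = 1/√28 = 0.188982
z-limits: 0.151140 ± 1.960·0.188982 = 0.151140 ± 0.370405 = [-0.219265, 0.521545]
ρ-limits: (tanh -0.219265, tanh 0.521545) = (-0.216, 0.479)

(-0.216, 0.479)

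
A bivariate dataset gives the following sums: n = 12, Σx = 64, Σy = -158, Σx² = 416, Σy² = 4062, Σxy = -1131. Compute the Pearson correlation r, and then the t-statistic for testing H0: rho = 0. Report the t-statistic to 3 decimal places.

Numerator: nΣxy − (Σx)(Σy) = 12·(-1131) − (64)(-158) = -3460
Denominator: √[(nΣx²−(Σx)²)(nΣy²−(Σy)²)]
  nΣx²−(Σx)² = 12·416 − 4096 = 896;  nΣy²−(Σy)² = 12·4062 − 24964 = 23780
  √(896·23780) = √21306880 = 4615.9376
r = -3460 / 4615.9376 = -0.7496
t = r·√(n−2)/√(1−r²) = -0.7496·√10 / √(1−0.561900) = -2.370443 / 0.661891 = -3.581

-3.581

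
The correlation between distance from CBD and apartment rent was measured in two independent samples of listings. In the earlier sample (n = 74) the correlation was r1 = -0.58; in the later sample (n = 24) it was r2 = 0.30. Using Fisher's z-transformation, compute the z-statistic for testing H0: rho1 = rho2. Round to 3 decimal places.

Fisher z-transforms: z1 = atanh(-0.58) = -0.662463, z2 = atanh(0.30) = 0.309520; difference d = -0.971983
Var(d) = 1/71 + 1/21 = 0.0140845 + 0.0476190 = 0.0617035
z = d/√Var(d) = -0.971983 / √0.0617035 = -0.971983 / 0.248402 = -3.913

-3.913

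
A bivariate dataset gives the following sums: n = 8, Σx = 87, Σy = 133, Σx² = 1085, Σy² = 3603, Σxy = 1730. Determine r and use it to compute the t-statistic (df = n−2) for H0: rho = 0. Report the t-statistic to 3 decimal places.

2.068

Numerator: nΣxy − (Σx)(Σy) = 8·1730 − (87)(133) = 2269
Denominator: √[(nΣx²−(Σx)²)(nΣy²−(Σy)²)]
  nΣx²−(Σx)² = 8·1085 − 7569 = 1111;  nΣy²−(Σy)² = 8·3603 − 17689 = 11135
  √(1111·11135) = √12370985 = 3517.2411
r = 2269 / 3517.2411 = 0.6451
t = r·√(n−2)/√(1−r²) = 0.6451·√6 / √(1−0.416154) = 1.580166 / 0.764098 = 2.068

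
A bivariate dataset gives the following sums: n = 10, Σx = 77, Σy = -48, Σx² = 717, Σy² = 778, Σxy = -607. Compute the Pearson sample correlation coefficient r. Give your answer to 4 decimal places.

-0.9107

Numerator: nΣxy − (Σx)(Σy) = 10·(-607) − (77)(-48) = -2374
Denominator: √[(nΣx²−(Σx)²)(nΣy²−(Σy)²)]
  nΣx²−(Σx)² = 10·717 − 5929 = 1241;  nΣy²−(Σy)² = 10·778 − 2304 = 5476
  √(1241·5476) = √6795716 = 2606.8594
r = -2374 / 2606.8594 = -0.9107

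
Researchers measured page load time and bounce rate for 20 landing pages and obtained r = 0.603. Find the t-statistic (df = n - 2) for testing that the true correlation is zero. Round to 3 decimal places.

3.207

t = r·√(n−2) / √(1−r²) with r = 0.603, n = 20
  = 0.603·√18 / √(1 − 0.363609)
  = 0.603·4.242641 / 0.797741
  = 2.558313 / 0.797741 = 3.207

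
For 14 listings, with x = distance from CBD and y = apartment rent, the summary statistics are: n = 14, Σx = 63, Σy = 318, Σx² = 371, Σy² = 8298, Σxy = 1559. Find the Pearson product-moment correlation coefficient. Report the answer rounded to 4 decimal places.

0.4174

Numerator: nΣxy − (Σx)(Σy) = 14·1559 − (63)(318) = 1792
Denominator: √[(nΣx²−(Σx)²)(nΣy²−(Σy)²)]
  nΣx²−(Σx)² = 14·371 − 3969 = 1225;  nΣy²−(Σy)² = 14·8298 − 101124 = 15048
  √(1225·15048) = √18433800 = 4293.4601
r = 1792 / 4293.4601 = 0.4174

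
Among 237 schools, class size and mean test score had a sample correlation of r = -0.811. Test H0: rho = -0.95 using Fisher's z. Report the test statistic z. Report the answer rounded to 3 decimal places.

Fisher z: atanh(-0.811) = -1.129944, atanh(-0.95) = -1.831781
z = (z_r − z_0)·√(n−3) = (-1.129944 − (-1.831781))·√234 = 0.701837 · 15.297059 = 10.736

10.736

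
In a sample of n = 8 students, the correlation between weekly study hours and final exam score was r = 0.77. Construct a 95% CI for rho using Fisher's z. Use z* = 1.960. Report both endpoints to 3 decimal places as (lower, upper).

(0.143, 0.956)

z_r = atanh(0.77) = 1.020328;  SE = 1/√(n−3) = 1/√5 = 0.447214
z-limits: 1.020328 ± 1.960·0.447214 = 1.020328 ± 0.876539 = [0.143789, 1.896867]
ρ-limits: (tanh 0.143789, tanh 1.896867) = (0.143, 0.956)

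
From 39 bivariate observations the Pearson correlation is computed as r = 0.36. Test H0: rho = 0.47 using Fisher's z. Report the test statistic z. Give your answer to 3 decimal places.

z_r = atanh(0.36) = 0.376886,  z_0 = atanh(0.47) = 0.510070
SE = 1/√(n−3) = 1/√36 = 0.166667
z = (z_r − z_0)/SE = (0.376886 − 0.510070) / 0.166667 = -0.133184 / 0.166667 = -0.799

-0.799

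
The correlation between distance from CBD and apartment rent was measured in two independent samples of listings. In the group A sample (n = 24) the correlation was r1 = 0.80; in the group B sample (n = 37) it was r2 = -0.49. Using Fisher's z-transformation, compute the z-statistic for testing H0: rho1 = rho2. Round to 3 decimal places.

z1 = atanh(0.80) = 1.098612,  z2 = atanh(-0.49) = -0.536060
SE = √(1/(n1−3) + 1/(n2−3)) = √(1/21 + 1/34) = √(0.0476190 + 0.0294118) = √0.0770308 = 0.277544
z = (z1 − z2)/SE = (1.098612 − (-0.536060)) / 0.277544 = 1.634672 / 0.277544 = 5.890

5.890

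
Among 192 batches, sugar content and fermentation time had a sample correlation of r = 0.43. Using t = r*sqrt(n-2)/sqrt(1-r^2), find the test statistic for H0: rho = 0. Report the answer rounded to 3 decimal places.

6.565

t = r·√(n−2) / √(1−r²) with r = 0.43, n = 192
  = 0.43·√190 / √(1 − 0.1849)
  = 0.43·13.784049 / 0.902829
  = 5.927141 / 0.902829 = 6.565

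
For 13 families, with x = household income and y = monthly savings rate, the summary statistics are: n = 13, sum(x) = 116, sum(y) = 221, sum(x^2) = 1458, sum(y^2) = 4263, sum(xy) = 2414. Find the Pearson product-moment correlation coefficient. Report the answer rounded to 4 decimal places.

0.9555

Numerator: nΣxy − (Σx)(Σy) = 13·2414 − (116)(221) = 5746
Denominator: √[(nΣx²−(Σx)²)(nΣy²−(Σy)²)]
  nΣx²−(Σx)² = 13·1458 − 13456 = 5498;  nΣy²−(Σy)² = 13·4263 − 48841 = 6578
  √(5498·6578) = √36165844 = 6013.8045
r = 5746 / 6013.8045 = 0.9555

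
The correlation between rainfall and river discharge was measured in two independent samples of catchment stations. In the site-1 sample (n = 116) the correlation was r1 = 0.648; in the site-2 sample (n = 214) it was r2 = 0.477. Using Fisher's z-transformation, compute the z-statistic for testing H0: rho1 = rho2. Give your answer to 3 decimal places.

2.168

z1 = atanh(0.648) = 0.771843,  z2 = atanh(0.477) = 0.519093
SE = √(1/(n1−3) + 1/(n2−3)) = √(1/113 + 1/211) = √(0.0088496 + 0.0047393) = √0.0135889 = 0.116571
z = (z1 − z2)/SE = (0.771843 − 0.519093) / 0.116571 = 0.252750 / 0.116571 = 2.168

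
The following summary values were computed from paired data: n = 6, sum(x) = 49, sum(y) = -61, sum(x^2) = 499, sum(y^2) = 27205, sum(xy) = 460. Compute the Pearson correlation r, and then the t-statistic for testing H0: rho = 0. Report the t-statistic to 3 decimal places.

1.466

S_xy = nΣxy − ΣxΣy = 6·460 − 49·(-61) = 2760 − (-2989) = 5749
S_xx = nΣx² − (Σx)² = 6·499 − 49² = 2994 − 2401 = 593
S_yy = nΣy² − (Σy)² = 6·27205 − (-61)² = 163230 − 3721 = 159509
r = S_xy / √(S_xx·S_yy) = 5749 / √(593·159509) = 5749 / √94588837 = 5749 / 9725.6793 = 0.5911
t = r·√(n−2)/√(1−r²) = 0.5911·√4 / √(1−0.349399) = 1.182200 / 0.806598 = 1.466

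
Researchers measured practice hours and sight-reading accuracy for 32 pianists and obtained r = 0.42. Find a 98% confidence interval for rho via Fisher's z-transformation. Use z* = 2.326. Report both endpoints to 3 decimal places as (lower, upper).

(0.016, 0.706)

Fisher z: z_r = atanh(r) = ½·ln((1+0.42)/(1−0.42)) = 0.447692
SE(z) = 1/√(n−3) = 1/√29 = 0.185695
98% ⇒ z* = 2.326; margin = 2.326·0.185695 = 0.431927
CI on z-scale: (0.015765, 0.879619)
Back-transform: tanh(0.015765) = 0.015764, tanh(0.879619) = 0.706228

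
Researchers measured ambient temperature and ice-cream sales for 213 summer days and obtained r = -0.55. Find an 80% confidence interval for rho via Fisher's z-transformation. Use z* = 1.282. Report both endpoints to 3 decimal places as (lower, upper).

(-0.609, -0.485)

z_r = atanh(-0.55) = -0.618381;  SE = 1/√(n−3) = 1/√210 = 0.069007
z-limits: -0.618381 ± 1.282·0.069007 = -0.618381 ± 0.088467 = [-0.706848, -0.529914]
ρ-limits: (tanh -0.706848, tanh -0.529914) = (-0.609, -0.485)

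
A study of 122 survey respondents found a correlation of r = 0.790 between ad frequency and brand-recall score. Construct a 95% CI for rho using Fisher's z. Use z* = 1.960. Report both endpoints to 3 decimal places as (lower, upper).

(0.712, 0.849)

Fisher z: z_r = atanh(r) = ½·ln((1+0.790)/(1−0.790)) = 1.071432
SE(z) = 1/√(n−3) = 1/√119 = 0.091670
95% ⇒ z* = 1.960; margin = 1.960·0.091670 = 0.179673
CI on z-scale: (0.891759, 1.251105)
Back-transform: tanh(0.891759) = 0.712261, tanh(1.251105) = 0.848593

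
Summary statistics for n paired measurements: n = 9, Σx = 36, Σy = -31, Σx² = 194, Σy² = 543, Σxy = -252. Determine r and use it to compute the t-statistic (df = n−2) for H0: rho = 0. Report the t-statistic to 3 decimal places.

-4.597

Numerator: nΣxy − (Σx)(Σy) = 9·(-252) − (36)(-31) = -1152
Denominator: √[(nΣx²−(Σx)²)(nΣy²−(Σy)²)]
  nΣx²−(Σx)² = 9·194 − 1296 = 450;  nΣy²−(Σy)² = 9·543 − 961 = 3926
  √(450·3926) = √1766700 = 1329.1727
r = -1152 / 1329.1727 = -0.8667
t = r·√(n−2)/√(1−r²) = -0.8667·√7 / √(1−0.751169) = -2.293073 / 0.498830 = -4.597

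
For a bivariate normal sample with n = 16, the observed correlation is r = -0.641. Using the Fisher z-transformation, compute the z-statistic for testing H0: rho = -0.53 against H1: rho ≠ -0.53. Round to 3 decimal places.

Fisher z: atanh(-0.641) = -0.759869, atanh(-0.53) = -0.590145
z = (z_r − z_0)·√(n−3) = (-0.759869 − (-0.590145))·√13 = -0.169724 · 3.605551 = -0.612

-0.612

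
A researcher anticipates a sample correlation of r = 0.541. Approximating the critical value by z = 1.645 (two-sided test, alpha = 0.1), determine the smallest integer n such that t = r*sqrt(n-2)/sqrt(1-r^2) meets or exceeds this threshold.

Need r·√(n−2)/√(1−r²) ≥ 1.645
√(n−2) ≥ 1.645·√(1−0.292681) / 0.541 = 1.645·0.841023 / 0.541 = 2.5573
n−2 ≥ 6.5398  ⇒  n ≥ 8.5398
Smallest integer n = 9

9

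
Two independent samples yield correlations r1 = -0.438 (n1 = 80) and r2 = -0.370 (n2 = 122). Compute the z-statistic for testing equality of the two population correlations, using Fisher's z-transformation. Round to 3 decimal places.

-0.556

z1 = atanh(-0.438) = -0.469753,  z2 = atanh(-0.370) = -0.388423
SE = √(1/(n1−3) + 1/(n2−3)) = √(1/77 + 1/119) = √(0.0129870 + 0.0084034) = √0.0213904 = 0.146255
z = (z1 − z2)/SE = (-0.469753 − (-0.388423)) / 0.146255 = -0.081330 / 0.146255 = -0.556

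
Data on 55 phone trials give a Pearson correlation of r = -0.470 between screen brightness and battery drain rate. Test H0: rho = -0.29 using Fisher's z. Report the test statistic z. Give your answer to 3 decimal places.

-1.525

Fisher z: atanh(-0.470) = -0.510070, atanh(-0.29) = -0.298566
z = (z_r − z_0)·√(n−3) = (-0.510070 − (-0.298566))·√52 = -0.211504 · 7.211103 = -1.525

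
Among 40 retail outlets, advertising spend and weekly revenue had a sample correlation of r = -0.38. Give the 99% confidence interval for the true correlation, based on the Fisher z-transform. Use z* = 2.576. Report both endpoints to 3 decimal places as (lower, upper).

(-0.677, 0.023)

z_r = atanh(-0.38) = -0.400060;  SE = 1/√(n−3) = 1/√37 = 0.164399
z-limits: -0.400060 ± 2.576·0.164399 = -0.400060 ± 0.423492 = [-0.823552, 0.023432]
ρ-limits: (tanh -0.823552, tanh 0.023432) = (-0.677, 0.023)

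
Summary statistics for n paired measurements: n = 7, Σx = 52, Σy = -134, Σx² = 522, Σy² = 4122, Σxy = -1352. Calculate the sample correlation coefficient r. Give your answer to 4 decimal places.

Numerator: nΣxy − (Σx)(Σy) = 7·(-1352) − (52)(-134) = -2496
Denominator: √[(nΣx²−(Σx)²)(nΣy²−(Σy)²)]
  nΣx²−(Σx)² = 7·522 − 2704 = 950;  nΣy²−(Σy)² = 7·4122 − 17956 = 10898
  √(950·10898) = √10353100 = 3217.6233
r = -2496 / 3217.6233 = -0.7757

-0.7757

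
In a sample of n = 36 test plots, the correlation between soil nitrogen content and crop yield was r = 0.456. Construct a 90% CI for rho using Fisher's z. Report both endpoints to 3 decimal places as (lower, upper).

(0.203, 0.652)

Fisher z: z_r = atanh(r) = ½·ln((1+0.456)/(1−0.456)) = 0.492249
SE(z) = 1/√(n−3) = 1/√33 = 0.174078
90% ⇒ z* = 1.645; margin = 1.645·0.174078 = 0.286358
CI on z-scale: (0.205891, 0.778607)
Back-transform: tanh(0.205891) = 0.203030, tanh(0.778607) = 0.651906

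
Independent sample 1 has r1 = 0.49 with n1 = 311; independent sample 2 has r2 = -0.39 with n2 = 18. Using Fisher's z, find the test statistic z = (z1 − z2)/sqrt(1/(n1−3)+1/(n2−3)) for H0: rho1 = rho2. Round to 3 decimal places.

Fisher z-transforms: z1 = atanh(0.49) = 0.536060, z2 = atanh(-0.39) = -0.411800; difference d = 0.947860
Var(d) = 1/308 + 1/15 = 0.0032468 + 0.0666667 = 0.0699135
z = d/√Var(d) = 0.947860 / √0.0699135 = 0.947860 / 0.264412 = 3.585

3.585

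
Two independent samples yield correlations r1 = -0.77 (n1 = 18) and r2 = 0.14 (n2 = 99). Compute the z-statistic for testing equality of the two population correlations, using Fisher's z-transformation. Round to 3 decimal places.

-4.183

z1 = atanh(-0.77) = -1.020328,  z2 = atanh(0.14) = 0.140926
SE = √(1/(n1−3) + 1/(n2−3)) = √(1/15 + 1/96) = √(0.0666667 + 0.0104167) = √0.0770834 = 0.277639
z = (z1 − z2)/SE = (-1.020328 − 0.140926) / 0.277639 = -1.161254 / 0.277639 = -4.183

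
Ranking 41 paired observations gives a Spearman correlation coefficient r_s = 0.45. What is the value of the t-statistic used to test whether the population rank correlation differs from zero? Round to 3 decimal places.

3.147

t = r_s·√(n−2) / √(1−r_s²) with r_s = 0.45, n = 41
  = 0.45·√39 / √(1 − 0.2025)
  = 0.45·6.244998 / 0.893029
  = 2.810249 / 0.893029 = 3.147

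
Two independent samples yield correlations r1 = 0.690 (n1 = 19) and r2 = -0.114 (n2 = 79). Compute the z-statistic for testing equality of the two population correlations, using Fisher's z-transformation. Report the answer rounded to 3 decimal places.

z1 = atanh(0.690) = 0.847956,  z2 = atanh(-0.114) = -0.114498
SE = √(1/(n1−3) + 1/(n2−3)) = √(1/16 + 1/76) = √(0.0625000 + 0.0131579) = √0.0756579 = 0.275060
z = (z1 − z2)/SE = (0.847956 − (-0.114498)) / 0.275060 = 0.962454 / 0.275060 = 3.499

3.499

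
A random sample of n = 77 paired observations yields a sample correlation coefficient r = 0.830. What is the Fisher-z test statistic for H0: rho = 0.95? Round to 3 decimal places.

-5.537

z_r = atanh(0.830) = 1.188136,  z_0 = atanh(0.95) = 1.831781
SE = 1/√(n−3) = 1/√74 = 0.116248
z = (z_r − z_0)/SE = (1.188136 − 1.831781) / 0.116248 = -0.643645 / 0.116248 = -5.537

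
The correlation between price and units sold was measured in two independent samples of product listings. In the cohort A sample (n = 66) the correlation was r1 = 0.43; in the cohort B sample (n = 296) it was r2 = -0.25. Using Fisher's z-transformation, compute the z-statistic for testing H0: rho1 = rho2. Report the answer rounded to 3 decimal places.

Fisher z-transforms: z1 = atanh(0.43) = 0.459897, z2 = atanh(-0.25) = -0.255413; difference d = 0.715310
Var(d) = 1/63 + 1/293 = 0.0158730 + 0.0034130 = 0.0192860
z = d/√Var(d) = 0.715310 / √0.0192860 = 0.715310 / 0.138874 = 5.151

5.151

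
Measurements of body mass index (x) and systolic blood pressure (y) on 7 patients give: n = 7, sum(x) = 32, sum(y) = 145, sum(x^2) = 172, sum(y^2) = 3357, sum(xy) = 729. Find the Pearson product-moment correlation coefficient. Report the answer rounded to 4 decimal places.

S_xy = nΣxy − ΣxΣy = 7·729 − 32·145 = 5103 − 4640 = 463
S_xx = nΣx² − (Σx)² = 7·172 − 32² = 1204 − 1024 = 180
S_yy = nΣy² − (Σy)² = 7·3357 − 145² = 23499 − 21025 = 2474
r = S_xy / √(S_xx·S_yy) = 463 / √(180·2474) = 463 / √445320 = 463 / 667.3230 = 0.6938

0.6938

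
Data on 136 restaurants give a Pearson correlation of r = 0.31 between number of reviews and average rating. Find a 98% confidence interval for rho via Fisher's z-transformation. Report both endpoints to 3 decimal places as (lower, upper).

Fisher z: z_r = atanh(r) = ½·ln((1+0.31)/(1−0.31)) = 0.320545
SE(z) = 1/√(n−3) = 1/√133 = 0.086711
98% ⇒ z* = 2.326; margin = 2.326·0.086711 = 0.201690
CI on z-scale: (0.118855, 0.522235)
Back-transform: tanh(0.118855) = 0.118298, tanh(0.522235) = 0.479423

(0.118, 0.479)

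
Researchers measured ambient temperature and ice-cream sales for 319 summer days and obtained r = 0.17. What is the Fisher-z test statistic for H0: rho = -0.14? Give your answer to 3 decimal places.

5.557

z_r = atanh(0.17) = 0.171667,  z_0 = atanh(-0.14) = -0.140926
SE = 1/√(n−3) = 1/√316 = 0.056254
z = (z_r − z_0)/SE = (0.171667 − (-0.140926)) / 0.056254 = 0.312593 / 0.056254 = 5.557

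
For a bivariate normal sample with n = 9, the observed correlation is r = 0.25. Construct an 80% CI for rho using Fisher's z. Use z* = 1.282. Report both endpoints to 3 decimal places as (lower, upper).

z_r = atanh(0.25) = 0.255413;  SE = 1/√(n−3) = 1/√6 = 0.408248
z-limits: 0.255413 ± 1.282·0.408248 = 0.255413 ± 0.523374 = [-0.267961, 0.778787]
ρ-limits: (tanh -0.267961, tanh 0.778787) = (-0.262, 0.652)

(-0.262, 0.652)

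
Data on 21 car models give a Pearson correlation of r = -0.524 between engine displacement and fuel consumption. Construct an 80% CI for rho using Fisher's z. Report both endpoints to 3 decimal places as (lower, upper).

z_r = atanh(-0.524) = -0.581838;  SE = 1/√(n−3) = 1/√18 = 0.235702
z-limits: -0.581838 ± 1.282·0.235702 = -0.581838 ± 0.302170 = [-0.884008, -0.279668]
ρ-limits: (tanh -0.884008, tanh -0.279668) = (-0.708, -0.273)

(-0.708, -0.273)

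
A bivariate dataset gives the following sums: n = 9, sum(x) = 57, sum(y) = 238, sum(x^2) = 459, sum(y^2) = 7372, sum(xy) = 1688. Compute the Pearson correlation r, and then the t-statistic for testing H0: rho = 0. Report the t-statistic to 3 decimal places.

S_xy = nΣxy − ΣxΣy = 9·1688 − 57·238 = 15192 − 13566 = 1626
S_xx = nΣx² − (Σx)² = 9·459 − 57² = 4131 − 3249 = 882
S_yy = nΣy² − (Σy)² = 9·7372 − 238² = 66348 − 56644 = 9704
r = S_xy / √(S_xx·S_yy) = 1626 / √(882·9704) = 1626 / √8558928 = 1626 / 2925.5646 = 0.5558
t = r·√(n−2)/√(1−r²) = 0.5558·√7 / √(1−0.308914) = 1.470509 / 0.831316 = 1.769

1.769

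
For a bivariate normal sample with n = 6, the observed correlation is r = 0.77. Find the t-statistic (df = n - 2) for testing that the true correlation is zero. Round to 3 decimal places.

t = r·√(n−2) / √(1−r²) with r = 0.77, n = 6
  = 0.77·√4 / √(1 − 0.5929)
  = 0.77·2.000000 / 0.638044
  = 1.540000 / 0.638044 = 2.414

2.414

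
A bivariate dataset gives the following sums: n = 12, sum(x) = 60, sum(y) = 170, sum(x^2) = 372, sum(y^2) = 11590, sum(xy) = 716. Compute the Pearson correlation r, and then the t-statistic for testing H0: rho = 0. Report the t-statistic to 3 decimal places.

Numerator: nΣxy − (Σx)(Σy) = 12·716 − (60)(170) = -1608
Denominator: √[(nΣx²−(Σx)²)(nΣy²−(Σy)²)]
  nΣx²−(Σx)² = 12·372 − 3600 = 864;  nΣy²−(Σy)² = 12·11590 − 28900 = 110180
  √(864·110180) = √95195520 = 9756.8192
r = -1608 / 9756.8192 = -0.1648
t = r·√(n−2)/√(1−r²) = -0.1648·√10 / √(1−0.027159) = -0.521143 / 0.986327 = -0.528

-0.528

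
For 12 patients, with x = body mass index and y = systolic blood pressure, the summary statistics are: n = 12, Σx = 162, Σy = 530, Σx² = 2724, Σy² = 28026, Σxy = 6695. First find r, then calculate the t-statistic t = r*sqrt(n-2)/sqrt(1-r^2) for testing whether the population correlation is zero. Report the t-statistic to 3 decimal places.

-0.966

Numerator: nΣxy − (Σx)(Σy) = 12·6695 − (162)(530) = -5520
Denominator: √[(nΣx²−(Σx)²)(nΣy²−(Σy)²)]
  nΣx²−(Σx)² = 12·2724 − 26244 = 6444;  nΣy²−(Σy)² = 12·28026 − 280900 = 55412
  √(6444·55412) = √357074928 = 18896.4263
r = -5520 / 18896.4263 = -0.2921
t = r·√(n−2)/√(1−r²) = -0.2921·√10 / √(1−0.085322) = -0.923701 / 0.956388 = -0.966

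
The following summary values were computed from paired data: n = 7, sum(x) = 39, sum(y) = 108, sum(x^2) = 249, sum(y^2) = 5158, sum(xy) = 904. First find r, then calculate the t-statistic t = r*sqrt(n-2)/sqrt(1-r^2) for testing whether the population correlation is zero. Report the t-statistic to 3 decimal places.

4.858

S_xy = nΣxy − ΣxΣy = 7·904 − 39·108 = 6328 − 4212 = 2116
S_xx = nΣx² − (Σx)² = 7·249 − 39² = 1743 − 1521 = 222
S_yy = nΣy² − (Σy)² = 7·5158 − 108² = 36106 − 11664 = 24442
r = S_xy / √(S_xx·S_yy) = 2116 / √(222·24442) = 2116 / √5426124 = 2116 / 2329.4042 = 0.9084
t = r·√(n−2)/√(1−r²) = 0.9084·√5 / √(1−0.825191) = 2.031244 / 0.418102 = 4.858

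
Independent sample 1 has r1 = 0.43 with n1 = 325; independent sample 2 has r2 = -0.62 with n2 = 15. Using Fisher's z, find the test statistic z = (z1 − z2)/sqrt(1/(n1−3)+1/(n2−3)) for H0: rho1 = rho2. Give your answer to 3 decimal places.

4.030

Fisher z-transforms: z1 = atanh(0.43) = 0.459897, z2 = atanh(-0.62) = -0.725005; difference d = 1.184902
Var(d) = 1/322 + 1/12 = 0.0031056 + 0.0833333 = 0.0864389
z = d/√Var(d) = 1.184902 / √0.0864389 = 1.184902 / 0.294005 = 4.030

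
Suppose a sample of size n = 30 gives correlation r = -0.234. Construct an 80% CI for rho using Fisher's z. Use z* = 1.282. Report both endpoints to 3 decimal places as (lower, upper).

(-0.450, 0.008)

Fisher z: z_r = atanh(r) = ½·ln((1+(-0.234))/(1−(-0.234))) = -0.238417
SE(z) = 1/√(n−3) = 1/√27 = 0.192450
80% ⇒ z* = 1.282; margin = 1.282·0.192450 = 0.246721
CI on z-scale: (-0.485138, 0.008304)
Back-transform: tanh(-0.485138) = -0.450349, tanh(0.008304) = 0.008304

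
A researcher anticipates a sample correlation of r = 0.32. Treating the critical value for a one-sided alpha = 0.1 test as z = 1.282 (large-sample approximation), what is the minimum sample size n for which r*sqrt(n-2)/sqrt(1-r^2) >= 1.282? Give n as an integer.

r√(n−2)/√(1−r²) ≥ 1.282  ⇔  n−2 ≥ (1.282)²·(1−r²)/r²
(1−r²)/r² = (1−0.1024)/0.1024 = 8.7656
n ≥ 2 + 1.643524·8.7656 = 2 + 14.4065 = 16.4065
⌈16.4065⌉ = 17

17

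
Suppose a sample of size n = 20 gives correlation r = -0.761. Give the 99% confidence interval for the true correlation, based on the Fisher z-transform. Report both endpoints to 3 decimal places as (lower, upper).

z_r = atanh(-0.761) = -0.998587;  SE = 1/√(n−3) = 1/√17 = 0.242536
z-limits: -0.998587 ± 2.576·0.242536 = -0.998587 ± 0.624773 = [-1.623360, -0.373814]
ρ-limits: (tanh -1.623360, tanh -0.373814) = (-0.925, -0.357)

(-0.925, -0.357)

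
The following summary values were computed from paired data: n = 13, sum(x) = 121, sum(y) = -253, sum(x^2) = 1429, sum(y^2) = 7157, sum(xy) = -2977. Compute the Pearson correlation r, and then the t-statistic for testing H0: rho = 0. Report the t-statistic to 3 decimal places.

S_xy = nΣxy − ΣxΣy = 13·(-2977) − 121·(-253) = -38701 − (-30613) = -8088
S_xx = nΣx² − (Σx)² = 13·1429 − 121² = 18577 − 14641 = 3936
S_yy = nΣy² − (Σy)² = 13·7157 − (-253)² = 93041 − 64009 = 29032
r = S_xy / √(S_xx·S_yy) = -8088 / √(3936·29032) = -8088 / √114269952 = -8088 / 10689.7124 = -0.7566
t = r·√(n−2)/√(1−r²) = -0.7566·√11 / √(1−0.572444) = -2.509358 / 0.653878 = -3.838

-3.838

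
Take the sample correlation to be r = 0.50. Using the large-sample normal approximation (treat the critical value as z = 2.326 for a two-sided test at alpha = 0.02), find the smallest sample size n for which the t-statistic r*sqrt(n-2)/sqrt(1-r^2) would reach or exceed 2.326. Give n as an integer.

Need r·√(n−2)/√(1−r²) ≥ 2.326
√(n−2) ≥ 2.326·√(1−0.2500) / 0.50 = 2.326·0.866025 / 0.50 = 4.0287
n−2 ≥ 16.2304  ⇒  n ≥ 18.2304
Smallest integer n = 19

19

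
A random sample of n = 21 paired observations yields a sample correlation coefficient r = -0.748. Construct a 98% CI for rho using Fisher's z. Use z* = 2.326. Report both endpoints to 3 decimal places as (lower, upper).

(-0.908, -0.397)

z_r = atanh(-0.748) = -0.968399;  SE = 1/√(n−3) = 1/√18 = 0.235702
z-limits: -0.968399 ± 2.326·0.235702 = -0.968399 ± 0.548243 = [-1.516642, -0.420156]
ρ-limits: (tanh -1.516642, tanh -0.420156) = (-0.908, -0.397)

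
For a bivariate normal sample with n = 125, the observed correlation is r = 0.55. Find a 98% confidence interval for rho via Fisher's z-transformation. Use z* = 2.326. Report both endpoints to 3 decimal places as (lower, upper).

(0.387, 0.680)

z_r = atanh(0.55) = 0.618381;  SE = 1/√(n−3) = 1/√122 = 0.090536
z-limits: 0.618381 ± 2.326·0.090536 = 0.618381 ± 0.210587 = [0.407794, 0.828968]
ρ-limits: (tanh 0.407794, tanh 0.828968) = (0.387, 0.680)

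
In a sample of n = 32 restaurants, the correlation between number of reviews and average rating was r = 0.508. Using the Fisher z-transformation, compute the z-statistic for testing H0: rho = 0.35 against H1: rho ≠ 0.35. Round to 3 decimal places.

z_r = atanh(0.508) = 0.560030,  z_0 = atanh(0.35) = 0.365444
SE = 1/√(n−3) = 1/√29 = 0.185695
z = (z_r − z_0)/SE = (0.560030 − 0.365444) / 0.185695 = 0.194586 / 0.185695 = 1.048

1.048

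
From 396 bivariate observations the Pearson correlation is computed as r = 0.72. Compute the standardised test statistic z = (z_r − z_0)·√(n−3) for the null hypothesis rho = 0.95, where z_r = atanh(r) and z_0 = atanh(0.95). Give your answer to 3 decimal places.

-18.320

z_r = atanh(0.72) = 0.907645,  z_0 = atanh(0.95) = 1.831781
SE = 1/√(n−3) = 1/√393 = 0.050443
z = (z_r − z_0)/SE = (0.907645 − 1.831781) / 0.050443 = -0.924136 / 0.050443 = -18.320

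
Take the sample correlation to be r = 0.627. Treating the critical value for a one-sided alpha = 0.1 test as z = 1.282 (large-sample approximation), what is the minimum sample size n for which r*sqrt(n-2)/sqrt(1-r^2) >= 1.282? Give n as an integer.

5

Need r·√(n−2)/√(1−r²) ≥ 1.282
√(n−2) ≥ 1.282·√(1−0.393129) / 0.627 = 1.282·0.779019 / 0.627 = 1.5928
n−2 ≥ 2.5370  ⇒  n ≥ 4.5370
Smallest integer n = 5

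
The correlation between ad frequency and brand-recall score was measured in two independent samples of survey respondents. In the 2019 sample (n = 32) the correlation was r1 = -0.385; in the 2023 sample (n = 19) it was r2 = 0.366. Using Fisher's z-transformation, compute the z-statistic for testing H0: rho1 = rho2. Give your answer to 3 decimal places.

z1 = atanh(-0.385) = -0.405917,  z2 = atanh(0.366) = 0.383797
SE = √(1/(n1−3) + 1/(n2−3)) = √(1/29 + 1/16) = √(0.0344828 + 0.0625000) = √0.0969828 = 0.311421
z = (z1 − z2)/SE = (-0.405917 − 0.383797) / 0.311421 = -0.789714 / 0.311421 = -2.536

-2.536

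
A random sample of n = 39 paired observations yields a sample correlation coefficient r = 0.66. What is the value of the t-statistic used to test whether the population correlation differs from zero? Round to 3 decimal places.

t = r·√(n−2) / √(1−r²) with r = 0.66, n = 39
  = 0.66·√37 / √(1 − 0.4356)
  = 0.66·6.082763 / 0.751266
  = 4.014624 / 0.751266 = 5.344

5.344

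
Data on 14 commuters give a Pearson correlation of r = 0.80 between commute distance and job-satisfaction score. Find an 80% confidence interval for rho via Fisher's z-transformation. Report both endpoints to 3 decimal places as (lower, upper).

Fisher z: z_r = atanh(r) = ½·ln((1+0.80)/(1−0.80)) = 1.098612
SE(z) = 1/√(n−3) = 1/√11 = 0.301511
80% ⇒ z* = 1.282; margin = 1.282·0.301511 = 0.386537
CI on z-scale: (0.712075, 1.485149)
Back-transform: tanh(0.712075) = 0.611976, tanh(1.485149) = 0.902428

(0.612, 0.902)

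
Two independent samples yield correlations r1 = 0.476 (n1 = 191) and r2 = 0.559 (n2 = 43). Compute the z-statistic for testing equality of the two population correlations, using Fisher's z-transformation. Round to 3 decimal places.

-0.652

z1 = atanh(0.476) = 0.517800,  z2 = atanh(0.559) = 0.631377
SE = √(1/(n1−3) + 1/(n2−3)) = √(1/188 + 1/40) = √(0.0053191 + 0.0250000) = √0.0303191 = 0.174124
z = (z1 − z2)/SE = (0.517800 − 0.631377) / 0.174124 = -0.113577 / 0.174124 = -0.652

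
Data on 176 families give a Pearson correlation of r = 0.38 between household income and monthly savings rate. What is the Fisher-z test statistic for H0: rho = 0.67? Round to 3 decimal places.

Fisher z: atanh(0.38) = 0.400060, atanh(0.67) = 0.810743
z = (z_r − z_0)·√(n−3) = (0.400060 − 0.810743)·√173 = -0.410683 · 13.152946 = -5.402

-5.402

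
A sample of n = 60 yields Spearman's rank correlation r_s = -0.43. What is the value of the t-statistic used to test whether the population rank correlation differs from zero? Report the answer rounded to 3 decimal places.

-3.627

1 − r_s² = 1 − 0.1849 = 0.8151;  √(1−r_s²) = 0.902829
√(n−2) = √58 = 7.615773
t = r_s·√(n−2)/√(1−r_s²) = -0.43 · 7.615773 / 0.902829 = -3.627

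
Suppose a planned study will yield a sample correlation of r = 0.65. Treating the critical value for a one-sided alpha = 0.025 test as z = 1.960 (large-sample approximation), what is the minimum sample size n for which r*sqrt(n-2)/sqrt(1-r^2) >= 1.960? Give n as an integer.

8

Need r·√(n−2)/√(1−r²) ≥ 1.960
√(n−2) ≥ 1.960·√(1−0.4225) / 0.65 = 1.960·0.759934 / 0.65 = 2.2915
n−2 ≥ 5.2510  ⇒  n ≥ 7.2510
Smallest integer n = 8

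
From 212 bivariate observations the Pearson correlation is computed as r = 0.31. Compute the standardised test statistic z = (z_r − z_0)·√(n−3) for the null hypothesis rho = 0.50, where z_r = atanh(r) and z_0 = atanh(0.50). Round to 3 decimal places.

-3.307

z_r = atanh(0.31) = 0.320545,  z_0 = atanh(0.50) = 0.549306
SE = 1/√(n−3) = 1/√209 = 0.069171
z = (z_r − z_0)/SE = (0.320545 − 0.549306) / 0.069171 = -0.228761 / 0.069171 = -3.307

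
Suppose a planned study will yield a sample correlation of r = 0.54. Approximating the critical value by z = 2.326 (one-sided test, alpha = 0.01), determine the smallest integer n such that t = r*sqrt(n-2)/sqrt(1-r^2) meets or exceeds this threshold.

r√(n−2)/√(1−r²) ≥ 2.326  ⇔  n−2 ≥ (2.326)²·(1−r²)/r²
(1−r²)/r² = (1−0.2916)/0.2916 = 2.4294
n ≥ 2 + 5.410276·2.4294 = 2 + 13.1437 = 15.1437
⌈15.1437⌉ = 16

16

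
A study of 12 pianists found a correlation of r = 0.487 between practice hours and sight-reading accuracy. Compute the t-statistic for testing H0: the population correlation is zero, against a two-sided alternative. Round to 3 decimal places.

1.763

t = r·√(n−2) / √(1−r²) with r = 0.487, n = 12
  = 0.487·√10 / √(1 − 0.237169)
  = 0.487·3.162278 / 0.873402
  = 1.540029 / 0.873402 = 1.763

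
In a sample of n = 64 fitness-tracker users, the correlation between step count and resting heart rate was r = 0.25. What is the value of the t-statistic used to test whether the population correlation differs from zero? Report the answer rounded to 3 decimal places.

2.033

1 − r² = 1 − 0.0625 = 0.9375;  √(1−r²) = 0.968246
√(n−2) = √62 = 7.874008
t = r·√(n−2)/√(1−r²) = 0.25 · 7.874008 / 0.968246 = 2.033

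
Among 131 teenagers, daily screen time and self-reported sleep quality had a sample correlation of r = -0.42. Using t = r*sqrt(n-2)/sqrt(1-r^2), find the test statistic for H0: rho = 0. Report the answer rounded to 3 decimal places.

1 − r² = 1 − 0.1764 = 0.8236;  √(1−r²) = 0.907524
√(n−2) = √129 = 11.357817
t = r·√(n−2)/√(1−r²) = -0.42 · 11.357817 / 0.907524 = -5.256

-5.256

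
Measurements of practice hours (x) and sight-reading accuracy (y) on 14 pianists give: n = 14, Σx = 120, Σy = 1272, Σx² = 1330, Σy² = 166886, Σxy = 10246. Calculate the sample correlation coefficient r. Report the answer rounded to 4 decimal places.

S_xy = nΣxy − ΣxΣy = 14·10246 − 120·1272 = 143444 − 152640 = -9196
S_xx = nΣx² − (Σx)² = 14·1330 − 120² = 18620 − 14400 = 4220
S_yy = nΣy² − (Σy)² = 14·166886 − 1272² = 2336404 − 1617984 = 718420
r = S_xy / √(S_xx·S_yy) = -9196 / √(4220·718420) = -9196 / √3031732400 = -9196 / 55061.1696 = -0.1670

-0.1670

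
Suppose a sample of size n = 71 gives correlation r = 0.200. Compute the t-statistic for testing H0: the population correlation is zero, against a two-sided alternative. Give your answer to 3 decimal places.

1 − r² = 1 − 0.040000 = 0.960000;  √(1−r²) = 0.979796
√(n−2) = √69 = 8.306624
t = r·√(n−2)/√(1−r²) = 0.200 · 8.306624 / 0.979796 = 1.696

1.696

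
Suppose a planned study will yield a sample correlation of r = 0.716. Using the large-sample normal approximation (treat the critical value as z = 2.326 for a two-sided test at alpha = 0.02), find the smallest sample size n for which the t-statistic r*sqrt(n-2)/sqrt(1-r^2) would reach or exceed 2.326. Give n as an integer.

8

r√(n−2)/√(1−r²) ≥ 2.326  ⇔  n−2 ≥ (2.326)²·(1−r²)/r²
(1−r²)/r² = (1−0.512656)/0.512656 = 0.9506
n ≥ 2 + 5.410276·0.9506 = 2 + 5.1430 = 7.1430
⌈7.1430⌉ = 8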